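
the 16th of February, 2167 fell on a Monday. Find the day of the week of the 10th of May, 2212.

Sunday

Day-of-year of February 16, 2167: 47.
Day-of-year of May 10, 2212: 131.
2167 has 365 days, so 365 − 47 = 318 days remain in 2167.
Full years 2168–2211: 34 common + 10 leap = 34×365 + 10×366 = 16070 days.
Total: 318 + 16070 + 131 = 16519 days.
16519 mod 7 = 6, so 6 days after Monday is Sunday.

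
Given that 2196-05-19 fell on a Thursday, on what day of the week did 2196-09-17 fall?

May 2196: 31 − 19 = 12 days remain.
Then June (30), July (31), August (31): 30 + 31 + 31 = 92 days.
September 1–17, 2196: 17 days.
Total: 12 + 92 + 17 = 121 days.
121 mod 7 = 2, so 2 days after Thursday is Saturday.

Saturday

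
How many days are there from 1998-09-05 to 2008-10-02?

From September 5, 1998 to September 5, 2008: 10 years, of which 3 contain a Feb 29 — 7×365 + 3×366 = 3653 days.
(2000 is a leap year (divisible by 400).)
September 2008: 30 − 5 = 25 days remain.
October 1–2, 2008: 2 days.
Residual: 27 days.
Total: 3680 days.

3680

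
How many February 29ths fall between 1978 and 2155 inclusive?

43

Years divisible by 4: 1980, 1984, …, 2152 — 44 in all.
Of these, 2100 is divisible by 100 but not 400, so not leap.
2000 is divisible by 400, so still leap.
Leap years: 44 − 1 = 43.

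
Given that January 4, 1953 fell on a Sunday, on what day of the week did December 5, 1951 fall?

Count forward from the earlier date (December 5, 1951) to the later (January 4, 1953):
December 5, 1951 → December 5, 1952: 366 days (1952 is a leap year).
December 1952: 31 − 5 = 26 days remain.
January 1–4, 1953: 4 days.
Residual: 30 days.
Total: 396 days.
396 mod 7 = 4, so 4 days before Sunday is Wednesday.

Wednesday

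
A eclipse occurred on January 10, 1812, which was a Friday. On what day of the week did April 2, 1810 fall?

Monday

Count forward from the earlier date (April 2, 1810) to the later (January 10, 1812):
April 2, 1810 → April 2, 1811: 365 days.
April 1811: 30 − 2 = 28 days remain.
Then May (31), June (30), July (31), August (31), September (30), October (31), November (30), December (31): 31 + 30 + 31 + 31 + 30 + 31 + 30 + 31 = 245 days.
January 1–10, 1812: 10 days.
Residual: 283 days.
Total: 648 days.
648 mod 7 = 4, so 4 days before Friday is Monday.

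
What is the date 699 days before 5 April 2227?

6 May 2225

Count 699 days before April 5, 2227:
May 2225: 31 − 6 = 25 days remain.
Then 22 full months totalling 669 days.
April 1–5, 2227: 5 days.
Total: 25 + 669 + 5 = 699 days.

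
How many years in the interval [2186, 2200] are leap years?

Years divisible by 4 in [2186, 2200]: 2188, 2192, 2196, 2200.
Of these, 2200 is divisible by 100 but not 400, so not leap.
Leap years: 4 − 1 = 3.

3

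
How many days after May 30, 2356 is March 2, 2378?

7946

Day-of-year of May 30, 2356: 151.
Day-of-year of March 2, 2378: 61.
2356 has 366 days, so 366 − 151 = 215 days remain in 2356.
Full years 2357–2377: 16 common + 5 leap = 16×365 + 5×366 = 7670 days.
Total: 215 + 7670 + 61 = 7946 days.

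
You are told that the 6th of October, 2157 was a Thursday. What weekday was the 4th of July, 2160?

Friday

Day-of-year of October 6, 2157: 279.
Day-of-year of July 4, 2160: 186.
2157 has 365 days, so 365 − 279 = 86 days remain in 2157.
Full years: 2158: 365; 2159: 365. Sum = 730.
Total: 86 + 730 + 186 = 1002 days.
1002 mod 7 = 1, so 1 day after Thursday is Friday.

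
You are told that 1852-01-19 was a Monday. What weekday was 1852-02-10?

January 1852: 31 − 19 = 12 days remain.
February 1–10, 1852: 10 days (1852 is a leap year).
Total: 12 + 10 = 22 days.
22 mod 7 = 1, so 1 day after Monday is Tuesday.

Tuesday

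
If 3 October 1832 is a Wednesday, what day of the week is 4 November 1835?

Day-of-year of October 3, 1832: 277.
Day-of-year of November 4, 1835: 308.
1832 has 366 days, so 366 − 277 = 89 days remain in 1832.
Full years: 1833: 365; 1834: 365. Sum = 730.
Total: 89 + 730 + 308 = 1127 days.
1127 is a multiple of 7, so 4 November 1835 falls on the same weekday: Wednesday.

Wednesday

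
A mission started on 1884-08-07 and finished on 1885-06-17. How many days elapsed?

314

August 1884: 31 − 7 = 24 days remain.
Then 9 full months totalling 273 days.
June 1–17, 1885: 17 days.
Residual: 314 days.
Total: 314 days.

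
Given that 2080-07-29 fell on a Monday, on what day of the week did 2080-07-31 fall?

Within July 2080: 31 − 29 = 2 days.
2 mod 7 = 2, so 2 days after Monday is Wednesday.

Wednesday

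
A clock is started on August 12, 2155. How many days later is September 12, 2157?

762

August 2155: 31 − 12 = 19 days remain.
Then 24 full months totalling 731 days.
September 1–12, 2157: 12 days.
Total: 19 + 731 + 12 = 762 days.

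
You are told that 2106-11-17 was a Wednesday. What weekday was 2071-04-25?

Count forward from the earlier date (April 25, 2071) to the later (November 17, 2106):
Day-of-year of April 25, 2071: 115.
Day-of-year of November 17, 2106: 321.
2071 has 365 days, so 365 − 115 = 250 days remain in 2071.
Full years 2072–2105: 26 common + 8 leap = 26×365 + 8×366 = 12418 days.
Total: 250 + 12418 + 321 = 12989 days.
12989 mod 7 = 4, so 4 days before Wednesday is Saturday.

Saturday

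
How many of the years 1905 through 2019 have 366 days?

Years divisible by 4: 1908, 1912, …, 2016 — 28 in all.
2000 is divisible by 400, so still leap.
No century exceptions apply. Count: 28.

28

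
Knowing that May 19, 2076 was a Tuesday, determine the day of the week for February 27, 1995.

Count forward from the earlier date (February 27, 1995) to the later (May 19, 2076):
From February 27, 1995 to February 27, 2076: 81 years, of which 20 contain a Feb 29 — 61×365 + 20×366 = 29585 days.
(2000 is a leap year (divisible by 400).)
February 2076: 29 − 27 = 2 days remain (2076 is a leap year, so February has 29 days).
Then March (31), April (30): 31 + 30 = 61 days.
May 1–19, 2076: 19 days.
Residual: 82 days.
Total: 29667 days.
29667 mod 7 = 1, so 1 day before Tuesday is Monday.

Monday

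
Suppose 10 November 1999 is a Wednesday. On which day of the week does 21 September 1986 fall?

Count forward from the earlier date (September 21, 1986) to the later (November 10, 1999):
Day-of-year of September 21, 1986: 264.
Day-of-year of November 10, 1999: 314.
1986 has 365 days, so 365 − 264 = 101 days remain in 1986.
Full years 1987–1998: 9 common + 3 leap = 9×365 + 3×366 = 4383 days.
Total: 101 + 4383 + 314 = 4798 days.
4798 mod 7 = 3, so 3 days before Wednesday is Sunday.

Sunday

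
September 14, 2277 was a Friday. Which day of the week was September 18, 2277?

Tuesday

Within September 2277: 18 − 14 = 4 days.
4 mod 7 = 4, so 4 days after Friday is Tuesday.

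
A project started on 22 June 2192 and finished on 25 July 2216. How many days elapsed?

From June 22, 2192 to June 22, 2216: 24 years, of which 5 contain a Feb 29 — 19×365 + 5×366 = 8765 days.
(2200 is not a leap year (divisible by 100 but not 400).)
June 2216: 30 − 22 = 8 days remain.
July 1–25, 2216: 25 days.
Residual: 33 days.
Total: 8798 days.

8798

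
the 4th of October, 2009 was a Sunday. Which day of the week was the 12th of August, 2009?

Wednesday

Count forward from the earlier date (August 12, 2009) to the later (October 4, 2009):
August 2009: 31 − 12 = 19 days remain.
Then September (30): 30 days.
October 1–4, 2009: 4 days.
Total: 19 + 30 + 4 = 53 days.
53 mod 7 = 4, so 4 days before Sunday is Wednesday.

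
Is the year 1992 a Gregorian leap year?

Yes

1992 is a leap year.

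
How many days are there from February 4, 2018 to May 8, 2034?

From February 4, 2018 to February 4, 2034: 16 years, of which 4 contain a Feb 29 — 12×365 + 4×366 = 5844 days.
February 2034: 28 − 4 = 24 days remain (2034 is not a leap year, so February has 28 days).
Then March (31), April (30): 31 + 30 = 61 days.
May 1–8, 2034: 8 days.
Residual: 93 days.
Total: 5937 days.

5937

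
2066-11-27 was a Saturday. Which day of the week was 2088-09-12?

Sunday

From November 27, 2066 to November 27, 2087: 21 years, of which 5 contain a Feb 29 — 16×365 + 5×366 = 7670 days.
November 2087: 30 − 27 = 3 days remain.
Then 9 full months totalling 275 days.
September 1–12, 2088: 12 days.
Residual: 290 days.
Total: 7960 days.
7960 mod 7 = 1, so 1 day after Saturday is Sunday.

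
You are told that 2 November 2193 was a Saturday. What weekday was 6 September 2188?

Saturday

Count forward from the earlier date (September 6, 2188) to the later (November 2, 2193):
September 6, 2188 → September 6, 2189: 365 days.
September 6, 2189 → September 6, 2190: 365 days.
September 6, 2190 → September 6, 2191: 365 days.
September 6, 2191 → September 6, 2192: 366 days (2192 is a leap year).
September 6, 2192 → September 6, 2193: 365 days.
September 2193: 30 − 6 = 24 days remain.
Then October (31): 31 days.
November 1–2, 2193: 2 days.
Residual: 57 days.
Total: 1883 days.
1883 is a multiple of 7, so 6 September 2188 falls on the same weekday: Saturday.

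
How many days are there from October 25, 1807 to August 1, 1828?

7586

Day-of-year of October 25, 1807: 298.
Day-of-year of August 1, 1828: 214.
1807 has 365 days, so 365 − 298 = 67 days remain in 1807.
Full years 1808–1827: 15 common + 5 leap = 15×365 + 5×366 = 7305 days.
Total: 67 + 7305 + 214 = 7586 days.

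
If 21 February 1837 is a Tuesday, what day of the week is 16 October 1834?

Thursday

Count forward from the earlier date (October 16, 1834) to the later (February 21, 1837):
October 16, 1834 → October 16, 1835: 365 days.
October 16, 1835 → October 16, 1836: 366 days (1836 is a leap year).
October 1836: 31 − 16 = 15 days remain.
Then November (30), December (31), January (31): 30 + 31 + 31 = 92 days.
February 1–21, 1837: 21 days (1837 is not a leap year).
Residual: 128 days.
Total: 859 days.
859 mod 7 = 5, so 5 days before Tuesday is Thursday.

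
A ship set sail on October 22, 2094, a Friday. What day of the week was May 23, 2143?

Thursday

From October 22, 2094 to October 22, 2142: 48 years, of which 11 contain a Feb 29 — 37×365 + 11×366 = 17531 days.
(2100 is not a leap year (divisible by 100 but not 400).)
October 2142: 31 − 22 = 9 days remain.
Then November (30), December (31), January (31), February 2143 (28), March (31), April (30): 30 + 31 + 31 + 28 + 31 + 30 = 181 days.
May 1–23, 2143: 23 days.
Residual: 213 days.
Total: 17744 days.
17744 mod 7 = 6, so 6 days after Friday is Thursday.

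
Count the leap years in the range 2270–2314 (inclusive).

10

Years divisible by 4 in [2270, 2314]: 2272, 2276, 2280, 2284, 2288, 2292, 2296, 2300, 2304, 2308, 2312.
Of these, 2300 is divisible by 100 but not 400, so not leap.
Leap years: 11 − 1 = 10.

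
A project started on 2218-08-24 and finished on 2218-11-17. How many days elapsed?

85

August 2218: 31 − 24 = 7 days remain.
Then September (30), October (31): 30 + 31 = 61 days.
November 1–17, 2218: 17 days.
Total: 7 + 61 + 17 = 85 days.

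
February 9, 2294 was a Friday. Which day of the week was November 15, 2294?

February 2294: 28 − 9 = 19 days remain (2294 is not a leap year, so February has 28 days).
Then March (31), April (30), May (31), June (30), July (31), August (31), September (30), October (31): 31 + 30 + 31 + 30 + 31 + 31 + 30 + 31 = 245 days.
November 1–15, 2294: 15 days.
Total: 19 + 245 + 15 = 279 days.
279 mod 7 = 6, so 6 days after Friday is Thursday.

Thursday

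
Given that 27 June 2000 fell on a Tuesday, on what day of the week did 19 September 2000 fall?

June 2000: 30 − 27 = 3 days remain.
Then July (31), August (31): 31 + 31 = 62 days.
September 1–19, 2000: 19 days.
Total: 3 + 62 + 19 = 84 days.
84 is a multiple of 7, so 19 September 2000 falls on the same weekday: Tuesday.

Tuesday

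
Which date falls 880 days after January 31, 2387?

June 29, 2389

Count 880 days after January 31, 2387:
January 31, 2387 → January 31, 2388: 365 days.
January 31, 2388 → January 31, 2389: 366 days (2388 is a leap year).
January 2389: 31 − 31 = 0 days remain.
Then February 2389 (28), March (31), April (30), May (31): 28 + 31 + 30 + 31 = 120 days.
June 1–29, 2389: 29 days.
Residual: 149 days.
Total: 880 days.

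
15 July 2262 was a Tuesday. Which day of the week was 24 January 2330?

Friday

Day-of-year of July 15, 2262: 196.
Day-of-year of January 24, 2330: 24.
2262 has 365 days, so 365 − 196 = 169 days remain in 2262.
Full years 2263–2329: 51 common + 16 leap = 51×365 + 16×366 = 24471 days.
Total: 169 + 24471 + 24 = 24664 days.
24664 mod 7 = 3, so 3 days after Tuesday is Friday.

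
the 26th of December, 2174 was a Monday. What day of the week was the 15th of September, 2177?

Monday

Day-of-year of December 26, 2174: 360.
Day-of-year of September 15, 2177: 258.
2174 has 365 days, so 365 − 360 = 5 days remain in 2174.
Full years: 2175: 365; 2176: 366. Sum = 731.
Total: 5 + 731 + 258 = 994 days.
994 is a multiple of 7, so the 15th of September, 2177 falls on the same weekday: Monday.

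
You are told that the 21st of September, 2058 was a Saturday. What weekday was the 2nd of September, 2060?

September 21, 2058 → September 21, 2059: 365 days.
September 2059: 30 − 21 = 9 days remain.
Then 11 full months totalling 336 days.
September 1–2, 2060: 2 days.
Residual: 347 days.
Total: 712 days.
712 mod 7 = 5, so 5 days after Saturday is Thursday.

Thursday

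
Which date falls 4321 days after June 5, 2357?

April 4, 2369

Count 4321 days after June 5, 2357:
From June 5, 2357 to June 5, 2368: 11 years, of which 3 contain a Feb 29 — 8×365 + 3×366 = 4018 days.
June 2368: 30 − 5 = 25 days remain.
Then 9 full months totalling 274 days.
April 1–4, 2369: 4 days.
Residual: 303 days.
Total: 4321 days.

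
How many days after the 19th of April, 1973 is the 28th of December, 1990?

6462

Day-of-year of April 19, 1973: 109.
Day-of-year of December 28, 1990: 362.
1973 has 365 days, so 365 − 109 = 256 days remain in 1973.
Full years 1974–1989: 12 common + 4 leap = 12×365 + 4×366 = 5844 days.
Total: 256 + 5844 + 362 = 6462 days.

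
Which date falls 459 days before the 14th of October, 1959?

the 12th of July, 1958

Count 459 days before October 14, 1959:
July 1958: 31 − 12 = 19 days remain.
Then 14 full months totalling 426 days.
October 1–14, 1959: 14 days.
Total: 19 + 426 + 14 = 459 days.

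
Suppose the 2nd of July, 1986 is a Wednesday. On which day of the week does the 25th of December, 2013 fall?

From July 2, 1986 to July 2, 2013: 27 years, of which 7 contain a Feb 29 — 20×365 + 7×366 = 9862 days.
(2000 is a leap year (divisible by 400).)
July 2013: 31 − 2 = 29 days remain.
Then August (31), September (30), October (31), November (30): 31 + 30 + 31 + 30 = 122 days.
December 1–25, 2013: 25 days.
Residual: 176 days.
Total: 10038 days.
10038 is a multiple of 7, so the 25th of December, 2013 falls on the same weekday: Wednesday.

Wednesday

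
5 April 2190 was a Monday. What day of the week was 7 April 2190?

Wednesday

Within April 2190: 7 − 5 = 2 days.
2 mod 7 = 2, so 2 days after Monday is Wednesday.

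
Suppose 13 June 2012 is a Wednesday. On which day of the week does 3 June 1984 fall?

Sunday

Count forward from the earlier date (June 3, 1984) to the later (June 13, 2012):
From June 3, 1984 to June 3, 2012: 28 years, of which 7 contain a Feb 29 — 21×365 + 7×366 = 10227 days.
(2000 is a leap year (divisible by 400).)
Within June 2012: 13 − 3 = 10 days.
Total: 10237 days.
10237 mod 7 = 3, so 3 days before Wednesday is Sunday.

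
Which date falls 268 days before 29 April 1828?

5 August 1827

Count 268 days before April 29, 1828:
August 1827: 31 − 5 = 26 days remain.
Then September (30), October (31), November (30), December (31), January (31), February 1828 (29), March (31): 30 + 31 + 30 + 31 + 31 + 29 + 31 = 213 days.
April 1–29, 1828: 29 days.
Residual: 268 days.
Total: 268 days.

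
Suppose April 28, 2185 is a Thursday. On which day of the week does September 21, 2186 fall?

April 28, 2185 → April 28, 2186: 365 days.
April 2186: 30 − 28 = 2 days remain.
Then May (31), June (30), July (31), August (31): 31 + 30 + 31 + 31 = 123 days.
September 1–21, 2186: 21 days.
Residual: 146 days.
Total: 511 days.
511 is a multiple of 7, so September 21, 2186 falls on the same weekday: Thursday.

Thursday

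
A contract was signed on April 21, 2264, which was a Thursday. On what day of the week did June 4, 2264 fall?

Saturday

April 2264: 30 − 21 = 9 days remain.
Then May (31): 31 days.
June 1–4, 2264: 4 days.
Total: 9 + 31 + 4 = 44 days.
44 mod 7 = 2, so 2 days after Thursday is Saturday.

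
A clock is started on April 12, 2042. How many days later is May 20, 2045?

Day-of-year of April 12, 2042: 102.
Day-of-year of May 20, 2045: 140.
2042 has 365 days, so 365 − 102 = 263 days remain in 2042.
Full years: 2043: 365; 2044: 366. Sum = 731.
Total: 263 + 731 + 140 = 1134 days.

1134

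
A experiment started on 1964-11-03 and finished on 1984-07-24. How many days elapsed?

7203

From November 3, 1964 to November 3, 1983: 19 years, of which 4 contain a Feb 29 — 15×365 + 4×366 = 6939 days.
November 1983: 30 − 3 = 27 days remain.
Then December (31), January (31), February 1984 (29), March (31), April (30), May (31), June (30): 31 + 31 + 29 + 31 + 30 + 31 + 30 = 213 days.
July 1–24, 1984: 24 days.
Residual: 264 days.
Total: 7203 days.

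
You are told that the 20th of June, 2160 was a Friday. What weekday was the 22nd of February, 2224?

Sunday

Day-of-year of June 20, 2160: 172.
Day-of-year of February 22, 2224: 53.
2160 has 366 days, so 366 − 172 = 194 days remain in 2160.
Full years 2161–2223: 49 common + 14 leap = 49×365 + 14×366 = 23009 days.
Total: 194 + 23009 + 53 = 23256 days.
23256 mod 7 = 2, so 2 days after Friday is Sunday.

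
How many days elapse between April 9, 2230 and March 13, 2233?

1069

Day-of-year of April 9, 2230: 99.
Day-of-year of March 13, 2233: 72.
2230 has 365 days, so 365 − 99 = 266 days remain in 2230.
Full years: 2231: 365; 2232: 366. Sum = 731.
Total: 266 + 731 + 72 = 1069 days.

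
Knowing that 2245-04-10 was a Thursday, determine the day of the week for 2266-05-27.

Day-of-year of April 10, 2245: 100.
Day-of-year of May 27, 2266: 147.
2245 has 365 days, so 365 − 100 = 265 days remain in 2245.
Full years 2246–2265: 15 common + 5 leap = 15×365 + 5×366 = 7305 days.
Total: 265 + 7305 + 147 = 7717 days.
7717 mod 7 = 3, so 3 days after Thursday is Sunday.

Sunday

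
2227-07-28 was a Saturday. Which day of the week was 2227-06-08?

Count forward from the earlier date (June 8, 2227) to the later (July 28, 2227):
June 2227: 30 − 8 = 22 days remain.
July 1–28, 2227: 28 days.
Total: 22 + 28 = 50 days.
50 mod 7 = 1, so 1 day before Saturday is Friday.

Friday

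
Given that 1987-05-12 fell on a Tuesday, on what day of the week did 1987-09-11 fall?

May 1987: 31 − 12 = 19 days remain.
Then June (30), July (31), August (31): 30 + 31 + 31 = 92 days.
September 1–11, 1987: 11 days.
Total: 19 + 92 + 11 = 122 days.
122 mod 7 = 3, so 3 days after Tuesday is Friday.

Friday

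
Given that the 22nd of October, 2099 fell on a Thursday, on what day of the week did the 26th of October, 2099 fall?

Monday

Within October 2099: 26 − 22 = 4 days.
4 mod 7 = 4, so 4 days after Thursday is Monday.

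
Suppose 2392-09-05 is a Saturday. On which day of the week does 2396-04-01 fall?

September 5, 2392 → September 5, 2393: 365 days.
September 5, 2393 → September 5, 2394: 365 days.
September 5, 2394 → September 5, 2395: 365 days.
September 2395: 30 − 5 = 25 days remain.
Then October (31), November (30), December (31), January (31), February 2396 (29), March (31): 31 + 30 + 31 + 31 + 29 + 31 = 183 days.
April 1, 2396: 1 day.
Residual: 209 days.
Total: 1304 days.
1304 mod 7 = 2, so 2 days after Saturday is Monday.

Monday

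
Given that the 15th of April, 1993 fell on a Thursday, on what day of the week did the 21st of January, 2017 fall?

Day-of-year of April 15, 1993: 105.
Day-of-year of January 21, 2017: 21.
1993 has 365 days, so 365 − 105 = 260 days remain in 1993.
Full years 1994–2016: 17 common + 6 leap = 17×365 + 6×366 = 8401 days.
Total: 260 + 8401 + 21 = 8682 days.
8682 mod 7 = 2, so 2 days after Thursday is Saturday.

Saturday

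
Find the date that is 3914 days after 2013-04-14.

2024-01-01

Count 3914 days after April 14, 2013:
From April 14, 2013 to April 14, 2023: 10 years, of which 2 contain a Feb 29 — 8×365 + 2×366 = 3652 days.
April 2023: 30 − 14 = 16 days remain.
Then May (31), June (30), July (31), August (31), September (30), October (31), November (30), December (31): 31 + 30 + 31 + 31 + 30 + 31 + 30 + 31 = 245 days.
January 1, 2024: 1 day.
Residual: 262 days.
Total: 3914 days.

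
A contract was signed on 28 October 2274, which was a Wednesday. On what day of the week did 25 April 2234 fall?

Friday

Count forward from the earlier date (April 25, 2234) to the later (October 28, 2274):
Day-of-year of April 25, 2234: 115.
Day-of-year of October 28, 2274: 301.
2234 has 365 days, so 365 − 115 = 250 days remain in 2234.
Full years 2235–2273: 29 common + 10 leap = 29×365 + 10×366 = 14245 days.
Total: 250 + 14245 + 301 = 14796 days.
14796 mod 7 = 5, so 5 days before Wednesday is Friday.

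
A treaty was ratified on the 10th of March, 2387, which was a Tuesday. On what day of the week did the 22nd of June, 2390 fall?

Friday

March 10, 2387 → March 10, 2388: 366 days (2388 is a leap year).
March 10, 2388 → March 10, 2389: 365 days.
March 10, 2389 → March 10, 2390: 365 days.
March 2390: 31 − 10 = 21 days remain.
Then April (30), May (31): 30 + 31 = 61 days.
June 1–22, 2390: 22 days.
Residual: 104 days.
Total: 1200 days.
1200 mod 7 = 3, so 3 days after Tuesday is Friday.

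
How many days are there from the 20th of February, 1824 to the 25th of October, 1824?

February 1824: 29 − 20 = 9 days remain (1824 is a leap year, so February has 29 days).
Then March (31), April (30), May (31), June (30), July (31), August (31), September (30): 31 + 30 + 31 + 30 + 31 + 31 + 30 = 214 days.
October 1–25, 1824: 25 days.
Total: 9 + 214 + 25 = 248 days.

248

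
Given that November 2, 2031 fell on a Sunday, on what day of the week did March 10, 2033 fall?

Thursday

November 2, 2031 → November 2, 2032: 366 days (2032 is a leap year).
November 2032: 30 − 2 = 28 days remain.
Then December (31), January (31), February 2033 (28): 31 + 31 + 28 = 90 days.
March 1–10, 2033: 10 days.
Residual: 128 days.
Total: 494 days.
494 mod 7 = 4, so 4 days after Sunday is Thursday.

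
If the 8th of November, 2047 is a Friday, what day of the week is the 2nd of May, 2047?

Thursday

Count forward from the earlier date (May 2, 2047) to the later (November 8, 2047):
May 2047: 31 − 2 = 29 days remain.
Then June (30), July (31), August (31), September (30), October (31): 30 + 31 + 31 + 30 + 31 = 153 days.
November 1–8, 2047: 8 days.
Total: 29 + 153 + 8 = 190 days.
190 mod 7 = 1, so 1 day before Friday is Thursday.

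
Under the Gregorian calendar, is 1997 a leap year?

No

1997 is not a leap year.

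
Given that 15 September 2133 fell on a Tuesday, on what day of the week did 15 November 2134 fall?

Monday

Day-of-year of September 15, 2133: 258.
Day-of-year of November 15, 2134: 319.
2133 has 365 days, so 365 − 258 = 107 days remain in 2133.
Total: 107 + 319 = 426 days.
426 mod 7 = 6, so 6 days after Tuesday is Monday.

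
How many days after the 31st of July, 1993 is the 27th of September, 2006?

Day-of-year of July 31, 1993: 212.
Day-of-year of September 27, 2006: 270.
1993 has 365 days, so 365 − 212 = 153 days remain in 1993.
Full years 1994–2005: 9 common + 3 leap = 9×365 + 3×366 = 4383 days.
Total: 153 + 4383 + 270 = 4806 days.

4806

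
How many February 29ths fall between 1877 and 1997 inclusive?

29

Years divisible by 4: 1880, 1884, …, 1996 — 30 in all.
Of these, 1900 is divisible by 100 but not 400, so not leap.
Leap years: 30 − 1 = 29.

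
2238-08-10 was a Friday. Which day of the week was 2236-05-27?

Friday

Count forward from the earlier date (May 27, 2236) to the later (August 10, 2238):
May 27, 2236 → May 27, 2237: 365 days.
May 27, 2237 → May 27, 2238: 365 days.
May 2238: 31 − 27 = 4 days remain.
Then June (30), July (31): 30 + 31 = 61 days.
August 1–10, 2238: 10 days.
Residual: 75 days.
Total: 805 days.
805 is a multiple of 7, so 2236-05-27 falls on the same weekday: Friday.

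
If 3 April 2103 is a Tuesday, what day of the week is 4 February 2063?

Sunday

Count forward from the earlier date (February 4, 2063) to the later (April 3, 2103):
Day-of-year of February 4, 2063: 35.
Day-of-year of April 3, 2103: 93.
2063 has 365 days, so 365 − 35 = 330 days remain in 2063.
Full years 2064–2102: 30 common + 9 leap = 30×365 + 9×366 = 14244 days.
Total: 330 + 14244 + 93 = 14667 days.
14667 mod 7 = 2, so 2 days before Tuesday is Sunday.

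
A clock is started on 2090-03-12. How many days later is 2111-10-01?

Day-of-year of March 12, 2090: 71.
Day-of-year of October 1, 2111: 274.
2090 has 365 days, so 365 − 71 = 294 days remain in 2090.
Full years 2091–2110: 16 common + 4 leap = 16×365 + 4×366 = 7304 days.
Total: 294 + 7304 + 274 = 7872 days.

7872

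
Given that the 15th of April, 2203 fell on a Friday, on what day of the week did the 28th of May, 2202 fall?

Friday

Count forward from the earlier date (May 28, 2202) to the later (April 15, 2203):
May 2202: 31 − 28 = 3 days remain.
Then 10 full months totalling 304 days.
April 1–15, 2203: 15 days.
Residual: 322 days.
Total: 322 days.
322 is a multiple of 7, so the 28th of May, 2202 falls on the same weekday: Friday.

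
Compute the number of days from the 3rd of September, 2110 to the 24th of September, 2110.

21

Within September 2110: 24 − 3 = 21 days.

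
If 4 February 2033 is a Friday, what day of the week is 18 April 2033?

Monday

February 2033: 28 − 4 = 24 days remain (2033 is not a leap year, so February has 28 days).
Then March (31): 31 days.
April 1–18, 2033: 18 days.
Total: 24 + 31 + 18 = 73 days.
73 mod 7 = 3, so 3 days after Friday is Monday.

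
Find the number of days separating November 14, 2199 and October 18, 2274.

Day-of-year of November 14, 2199: 318.
Day-of-year of October 18, 2274: 291.
2199 has 365 days, so 365 − 318 = 47 days remain in 2199.
Full years 2200–2273: 56 common + 18 leap = 56×365 + 18×366 = 27028 days.
Total: 47 + 27028 + 291 = 27366 days.

27366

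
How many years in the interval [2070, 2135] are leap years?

15

Years divisible by 4: 2072, 2076, …, 2132 — 16 in all.
Of these, 2100 is divisible by 100 but not 400, so not leap.
Leap years: 16 − 1 = 15.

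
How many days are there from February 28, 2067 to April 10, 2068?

February 28, 2067 → February 28, 2068: 365 days.
February 2068: 29 − 28 = 1 day remains (2068 is a leap year, so February has 29 days).
Then March (31): 31 days.
April 1–10, 2068: 10 days.
Residual: 42 days.
Total: 407 days.

407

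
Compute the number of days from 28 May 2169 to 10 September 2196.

From May 28, 2169 to May 28, 2196: 27 years, of which 7 contain a Feb 29 — 20×365 + 7×366 = 9862 days.
May 2196: 31 − 28 = 3 days remain.
Then June (30), July (31), August (31): 30 + 31 + 31 = 92 days.
September 1–10, 2196: 10 days.
Residual: 105 days.
Total: 9967 days.

9967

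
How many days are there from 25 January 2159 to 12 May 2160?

Day-of-year of January 25, 2159: 25.
Day-of-year of May 12, 2160: 133.
2159 has 365 days, so 365 − 25 = 340 days remain in 2159.
Total: 340 + 133 = 473 days.

473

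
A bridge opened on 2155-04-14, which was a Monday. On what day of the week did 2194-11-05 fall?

Wednesday

Day-of-year of April 14, 2155: 104.
Day-of-year of November 5, 2194: 309.
2155 has 365 days, so 365 − 104 = 261 days remain in 2155.
Full years 2156–2193: 28 common + 10 leap = 28×365 + 10×366 = 13880 days.
Total: 261 + 13880 + 309 = 14450 days.
14450 mod 7 = 2, so 2 days after Monday is Wednesday.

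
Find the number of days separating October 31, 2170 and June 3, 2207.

Day-of-year of October 31, 2170: 304.
Day-of-year of June 3, 2207: 154.
2170 has 365 days, so 365 − 304 = 61 days remain in 2170.
Full years 2171–2206: 28 common + 8 leap = 28×365 + 8×366 = 13148 days.
Total: 61 + 13148 + 154 = 13363 days.

13363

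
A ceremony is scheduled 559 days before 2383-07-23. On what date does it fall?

2382-01-10

Count 559 days before July 23, 2383:
January 10, 2382 → January 10, 2383: 365 days.
January 2383: 31 − 10 = 21 days remain.
Then February 2383 (28), March (31), April (30), May (31), June (30): 28 + 31 + 30 + 31 + 30 = 150 days.
July 1–23, 2383: 23 days.
Residual: 194 days.
Total: 559 days.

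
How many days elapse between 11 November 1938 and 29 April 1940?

November 11, 1938 → November 11, 1939: 365 days.
November 1939: 30 − 11 = 19 days remain.
Then December (31), January (31), February 1940 (29), March (31): 31 + 31 + 29 + 31 = 122 days.
April 1–29, 1940: 29 days.
Residual: 170 days.
Total: 535 days.

535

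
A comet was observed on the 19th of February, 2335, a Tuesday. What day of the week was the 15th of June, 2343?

Day-of-year of February 19, 2335: 50.
Day-of-year of June 15, 2343: 166.
2335 has 365 days, so 365 − 50 = 315 days remain in 2335.
Full years 2336–2342: 5 common + 2 leap = 5×365 + 2×366 = 2557 days.
Total: 315 + 2557 + 166 = 3038 days.
3038 is a multiple of 7, so the 15th of June, 2343 falls on the same weekday: Tuesday.

Tuesday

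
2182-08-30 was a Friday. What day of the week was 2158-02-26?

Count forward from the earlier date (February 26, 2158) to the later (August 30, 2182):
Day-of-year of February 26, 2158: 57.
Day-of-year of August 30, 2182: 242.
2158 has 365 days, so 365 − 57 = 308 days remain in 2158.
Full years 2159–2181: 17 common + 6 leap = 17×365 + 6×366 = 8401 days.
Total: 308 + 8401 + 242 = 8951 days.
8951 mod 7 = 5, so 5 days before Friday is Sunday.

Sunday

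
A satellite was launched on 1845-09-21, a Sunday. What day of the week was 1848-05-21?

Sunday

Day-of-year of September 21, 1845: 264.
Day-of-year of May 21, 1848: 142.
1845 has 365 days, so 365 − 264 = 101 days remain in 1845.
Full years: 1846: 365; 1847: 365. Sum = 730.
Total: 101 + 730 + 142 = 973 days.
973 is a multiple of 7, so 1848-05-21 falls on the same weekday: Sunday.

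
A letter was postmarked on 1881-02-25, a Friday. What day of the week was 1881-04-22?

Friday

February 1881: 28 − 25 = 3 days remain (1881 is not a leap year, so February has 28 days).
Then March (31): 31 days.
April 1–22, 1881: 22 days.
Total: 3 + 31 + 22 = 56 days.
56 is a multiple of 7, so 1881-04-22 falls on the same weekday: Friday.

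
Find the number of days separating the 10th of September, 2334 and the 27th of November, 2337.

1174

Day-of-year of September 10, 2334: 253.
Day-of-year of November 27, 2337: 331.
2334 has 365 days, so 365 − 253 = 112 days remain in 2334.
Full years: 2335: 365; 2336: 366. Sum = 731.
Total: 112 + 731 + 331 = 1174 days.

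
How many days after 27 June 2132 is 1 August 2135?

1130

June 27, 2132 → June 27, 2133: 365 days.
June 27, 2133 → June 27, 2134: 365 days.
June 27, 2134 → June 27, 2135: 365 days.
June 2135: 30 − 27 = 3 days remain.
Then July (31): 31 days.
August 1, 2135: 1 day.
Residual: 35 days.
Total: 1130 days.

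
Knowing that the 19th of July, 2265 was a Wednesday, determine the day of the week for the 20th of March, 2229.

Friday

Count forward from the earlier date (March 20, 2229) to the later (July 19, 2265):
Day-of-year of March 20, 2229: 79.
Day-of-year of July 19, 2265: 200.
2229 has 365 days, so 365 − 79 = 286 days remain in 2229.
Full years 2230–2264: 26 common + 9 leap = 26×365 + 9×366 = 12784 days.
Total: 286 + 12784 + 200 = 13270 days.
13270 mod 7 = 5, so 5 days before Wednesday is Friday.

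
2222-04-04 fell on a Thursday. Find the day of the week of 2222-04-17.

Wednesday

Within April 2222: 17 − 4 = 13 days.
13 mod 7 = 6, so 6 days after Thursday is Wednesday.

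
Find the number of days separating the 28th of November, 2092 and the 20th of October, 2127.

From November 28, 2092 to November 28, 2126: 34 years, of which 7 contain a Feb 29 — 27×365 + 7×366 = 12417 days.
(2100 is not a leap year (divisible by 100 but not 400).)
November 2126: 30 − 28 = 2 days remain.
Then 10 full months totalling 304 days.
October 1–20, 2127: 20 days.
Residual: 326 days.
Total: 12743 days.

12743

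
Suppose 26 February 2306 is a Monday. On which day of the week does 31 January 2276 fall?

Count forward from the earlier date (January 31, 2276) to the later (February 26, 2306):
Day-of-year of January 31, 2276: 31.
Day-of-year of February 26, 2306: 57.
2276 has 366 days, so 366 − 31 = 335 days remain in 2276.
Full years 2277–2305: 23 common + 6 leap = 23×365 + 6×366 = 10591 days.
Total: 335 + 10591 + 57 = 10983 days.
10983 is a multiple of 7, so 31 January 2276 falls on the same weekday: Monday.

Monday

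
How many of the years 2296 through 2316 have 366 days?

Years divisible by 4 in [2296, 2316]: 2296, 2300, 2304, 2308, 2312, 2316.
Of these, 2300 is divisible by 100 but not 400, so not leap.
Leap years: 6 − 1 = 5.

5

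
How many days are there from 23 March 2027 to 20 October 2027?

211

March 2027: 31 − 23 = 8 days remain.
Then April (30), May (31), June (30), July (31), August (31), September (30): 30 + 31 + 30 + 31 + 31 + 30 = 183 days.
October 1–20, 2027: 20 days.
Total: 8 + 183 + 20 = 211 days.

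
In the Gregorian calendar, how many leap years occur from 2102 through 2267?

40

Years divisible by 4: 2104, 2108, …, 2264 — 41 in all.
Of these, 2200 is divisible by 100 but not 400, so not leap.
Leap years: 41 − 1 = 40.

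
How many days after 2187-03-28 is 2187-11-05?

222

March 2187: 31 − 28 = 3 days remain.
Then April (30), May (31), June (30), July (31), August (31), September (30), October (31): 30 + 31 + 30 + 31 + 31 + 30 + 31 = 214 days.
November 1–5, 2187: 5 days.
Total: 3 + 214 + 5 = 222 days.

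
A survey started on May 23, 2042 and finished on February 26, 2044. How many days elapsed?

May 23, 2042 → May 23, 2043: 365 days.
May 2043: 31 − 23 = 8 days remain.
Then June (30), July (31), August (31), September (30), October (31), November (30), December (31), January (31): 30 + 31 + 31 + 30 + 31 + 30 + 31 + 31 = 245 days.
February 1–26, 2044: 26 days (2044 is a leap year).
Residual: 279 days.
Total: 644 days.

644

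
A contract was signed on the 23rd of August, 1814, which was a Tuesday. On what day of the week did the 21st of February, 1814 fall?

Count forward from the earlier date (February 21, 1814) to the later (August 23, 1814):
February 1814: 28 − 21 = 7 days remain (1814 is not a leap year, so February has 28 days).
Then March (31), April (30), May (31), June (30), July (31): 31 + 30 + 31 + 30 + 31 = 153 days.
August 1–23, 1814: 23 days.
Total: 7 + 153 + 23 = 183 days.
183 mod 7 = 1, so 1 day before Tuesday is Monday.

Monday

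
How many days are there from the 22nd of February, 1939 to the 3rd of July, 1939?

131

February 1939: 28 − 22 = 6 days remain (1939 is not a leap year, so February has 28 days).
Then March (31), April (30), May (31), June (30): 31 + 30 + 31 + 30 = 122 days.
July 1–3, 1939: 3 days.
Total: 6 + 122 + 3 = 131 days.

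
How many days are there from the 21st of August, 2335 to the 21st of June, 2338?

Day-of-year of August 21, 2335: 233.
Day-of-year of June 21, 2338: 172.
2335 has 365 days, so 365 − 233 = 132 days remain in 2335.
Full years: 2336: 366; 2337: 365. Sum = 731.
Total: 132 + 731 + 172 = 1035 days.

1035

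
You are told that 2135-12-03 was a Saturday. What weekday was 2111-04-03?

Friday

Count forward from the earlier date (April 3, 2111) to the later (December 3, 2135):
Day-of-year of April 3, 2111: 93.
Day-of-year of December 3, 2135: 337.
2111 has 365 days, so 365 − 93 = 272 days remain in 2111.
Full years 2112–2134: 17 common + 6 leap = 17×365 + 6×366 = 8401 days.
Total: 272 + 8401 + 337 = 9010 days.
9010 mod 7 = 1, so 1 day before Saturday is Friday.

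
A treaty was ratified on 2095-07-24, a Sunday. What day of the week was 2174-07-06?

From July 24, 2095 to July 24, 2173: 78 years, of which 19 contain a Feb 29 — 59×365 + 19×366 = 28489 days.
(2100 is not a leap year (divisible by 100 but not 400).)
July 2173: 31 − 24 = 7 days remain.
Then 11 full months totalling 334 days.
July 1–6, 2174: 6 days.
Residual: 347 days.
Total: 28836 days.
28836 mod 7 = 3, so 3 days after Sunday is Wednesday.

Wednesday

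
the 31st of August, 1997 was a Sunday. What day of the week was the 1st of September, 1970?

Tuesday

Count forward from the earlier date (September 1, 1970) to the later (August 31, 1997):
From September 1, 1970 to September 1, 1996: 26 years, of which 7 contain a Feb 29 — 19×365 + 7×366 = 9497 days.
September 1996: 30 − 1 = 29 days remain.
Then 10 full months totalling 304 days.
August 1–31, 1997: 31 days.
Residual: 364 days.
Total: 9861 days.
9861 mod 7 = 5, so 5 days before Sunday is Tuesday.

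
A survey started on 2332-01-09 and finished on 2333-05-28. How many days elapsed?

January 2332: 31 − 9 = 22 days remain.
Then 15 full months totalling 455 days.
May 1–28, 2333: 28 days.
Total: 22 + 455 + 28 = 505 days.

505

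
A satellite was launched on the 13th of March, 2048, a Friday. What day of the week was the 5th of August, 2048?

March 2048: 31 − 13 = 18 days remain.
Then April (30), May (31), June (30), July (31): 30 + 31 + 30 + 31 = 122 days.
August 1–5, 2048: 5 days.
Total: 18 + 122 + 5 = 145 days.
145 mod 7 = 5, so 5 days after Friday is Wednesday.

Wednesday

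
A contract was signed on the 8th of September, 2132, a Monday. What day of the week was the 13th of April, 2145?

From September 8, 2132 to September 8, 2144: 12 years, of which 3 contain a Feb 29 — 9×365 + 3×366 = 4383 days.
September 2144: 30 − 8 = 22 days remain.
Then October (31), November (30), December (31), January (31), February 2145 (28), March (31): 31 + 30 + 31 + 31 + 28 + 31 = 182 days.
April 1–13, 2145: 13 days.
Residual: 217 days.
Total: 4600 days.
4600 mod 7 = 1, so 1 day after Monday is Tuesday.

Tuesday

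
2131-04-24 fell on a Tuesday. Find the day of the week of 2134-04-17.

April 24, 2131 → April 24, 2132: 366 days (2132 is a leap year).
April 24, 2132 → April 24, 2133: 365 days.
April 2133: 30 − 24 = 6 days remain.
Then 11 full months totalling 335 days.
April 1–17, 2134: 17 days.
Residual: 358 days.
Total: 1089 days.
1089 mod 7 = 4, so 4 days after Tuesday is Saturday.

Saturday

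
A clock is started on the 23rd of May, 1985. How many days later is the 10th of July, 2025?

14658

From May 23, 1985 to May 23, 2025: 40 years, of which 10 contain a Feb 29 — 30×365 + 10×366 = 14610 days.
(2000 is a leap year (divisible by 400).)
May 2025: 31 − 23 = 8 days remain.
Then June (30): 30 days.
July 1–10, 2025: 10 days.
Residual: 48 days.
Total: 14658 days.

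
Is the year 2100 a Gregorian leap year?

2100 is not a leap year (divisible by 100 but not 400).

No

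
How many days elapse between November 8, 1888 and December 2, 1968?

29243

Day-of-year of November 8, 1888: 313.
Day-of-year of December 2, 1968: 337.
1888 has 366 days, so 366 − 313 = 53 days remain in 1888.
Full years 1889–1967: 61 common + 18 leap = 61×365 + 18×366 = 28853 days.
Total: 53 + 28853 + 337 = 29243 days.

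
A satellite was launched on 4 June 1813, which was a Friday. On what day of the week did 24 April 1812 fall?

Count forward from the earlier date (April 24, 1812) to the later (June 4, 1813):
April 1812: 30 − 24 = 6 days remain.
Then 13 full months totalling 396 days.
June 1–4, 1813: 4 days.
Total: 6 + 396 + 4 = 406 days.
406 is a multiple of 7, so 24 April 1812 falls on the same weekday: Friday.

Friday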